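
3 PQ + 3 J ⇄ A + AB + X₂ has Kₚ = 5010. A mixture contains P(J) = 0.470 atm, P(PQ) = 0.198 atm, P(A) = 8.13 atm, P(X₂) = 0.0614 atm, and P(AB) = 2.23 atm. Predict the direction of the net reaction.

forward (toward products)

Qₚ = P(A)·P(AB)·P(X₂) / (P(PQ)³·P(J)³) = (8.13)·(2.23)·(0.0614) / ((0.198)³·(0.470)³) = 1380
Qₚ = 1380 < Kₚ = 5010, so the forward reaction proceeds.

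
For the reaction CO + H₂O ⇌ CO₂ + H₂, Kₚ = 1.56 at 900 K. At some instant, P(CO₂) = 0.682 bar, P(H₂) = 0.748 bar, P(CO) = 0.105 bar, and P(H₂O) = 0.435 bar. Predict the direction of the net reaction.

Qₚ = P(CO₂)·P(H₂) / (P(CO)·P(H₂O)) = (0.682)·(0.748) / ((0.105)·(0.435)) = 11.2
Qₚ = 11.2 > Kₚ = 1.56, so the reverse reaction proceeds.

to the left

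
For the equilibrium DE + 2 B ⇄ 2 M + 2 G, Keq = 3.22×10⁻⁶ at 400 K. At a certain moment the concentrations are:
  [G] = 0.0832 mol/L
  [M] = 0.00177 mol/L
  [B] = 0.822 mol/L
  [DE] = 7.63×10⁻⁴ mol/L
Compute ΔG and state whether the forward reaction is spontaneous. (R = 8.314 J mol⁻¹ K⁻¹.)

Q = [M]²·[G]² / ([DE]·[B]²) = (0.00177)²·(0.0832)² / ((7.63×10⁻⁴)·(0.822)²) = 4.21×10⁻⁵
ΔG = RT ln(Q/Keq) = (8.314 J mol⁻¹ K⁻¹)(400 K) × ln(4.21×10⁻⁵/3.22×10⁻⁶)
   = (3.326 kJ/mol)(2.571) = 8.55 kJ/mol
ΔG > 0, so the forward reaction is non-spontaneous (proceeds in reverse).

ΔG = 8.55 kJ/mol; the forward reaction is non-spontaneous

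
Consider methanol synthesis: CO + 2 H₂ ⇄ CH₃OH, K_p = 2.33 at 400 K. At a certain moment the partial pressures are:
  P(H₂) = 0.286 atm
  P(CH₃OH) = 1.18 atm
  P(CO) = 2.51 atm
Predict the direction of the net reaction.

to the left

Q_p = P(CH₃OH) / (P(CO)·P(H₂)²) = (1.18) / ((2.51)·(0.286)²) = 5.75
Q_p = 5.75 > K_p = 2.33, so the reverse reaction proceeds.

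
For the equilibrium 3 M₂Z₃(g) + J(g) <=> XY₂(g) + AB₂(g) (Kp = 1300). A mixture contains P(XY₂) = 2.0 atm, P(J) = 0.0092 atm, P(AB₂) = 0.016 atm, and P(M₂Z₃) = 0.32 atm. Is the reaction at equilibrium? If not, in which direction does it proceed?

Qp = P(XY₂)·P(AB₂) / (P(M₂Z₃)³·P(J)) = (2.0)·(0.016) / ((0.32)³·(0.0092)) = 110
Qp = 110 < Kp = 1300, so the forward reaction proceeds.

forward (toward products)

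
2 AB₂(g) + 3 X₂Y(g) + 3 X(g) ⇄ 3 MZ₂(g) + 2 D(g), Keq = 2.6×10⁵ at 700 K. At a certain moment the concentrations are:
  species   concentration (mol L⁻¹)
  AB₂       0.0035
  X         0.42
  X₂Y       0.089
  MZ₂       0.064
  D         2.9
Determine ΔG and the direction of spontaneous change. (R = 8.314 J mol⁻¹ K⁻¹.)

Q = [MZ₂]³·[D]² / ([AB₂]²·[X₂Y]³·[X]³) = (0.064)³·(2.9)² / ((0.0035)²·(0.089)³·(0.42)³) = 3.45×10⁶
ΔG = RT ln(Q/Keq) = (8.314 J mol⁻¹ K⁻¹)(700 K) × ln(3.45×10⁶/2.6×10⁵)
   = (5.820 kJ/mol)(2.585) = 15.0 kJ/mol
ΔG > 0, so the forward reaction is non-spontaneous (proceeds in reverse).

ΔG = 15.0 kJ/mol; the forward reaction is non-spontaneous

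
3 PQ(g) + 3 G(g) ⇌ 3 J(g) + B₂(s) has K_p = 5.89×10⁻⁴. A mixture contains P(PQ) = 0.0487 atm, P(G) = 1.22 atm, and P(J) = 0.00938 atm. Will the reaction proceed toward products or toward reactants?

toward reactants

(B₂ is a pure solid — omitted from Q_p.)
Q_p = P(J)³ / (P(PQ)³·P(G)³) = (0.00938)³ / ((0.0487)³·(1.22)³) = 0.00393
Q_p = 0.00393 > K_p = 5.89×10⁻⁴, so the reverse reaction proceeds.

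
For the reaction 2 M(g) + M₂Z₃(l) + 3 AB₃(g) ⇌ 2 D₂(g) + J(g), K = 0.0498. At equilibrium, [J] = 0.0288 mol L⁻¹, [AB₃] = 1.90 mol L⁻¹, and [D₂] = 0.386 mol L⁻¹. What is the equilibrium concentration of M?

[M] = 0.112 mol L⁻¹

(M₂Z₃ is a pure liquid — omitted from K.)
At equilibrium, K = [D₂]²·[J] / ([M]²·[AB₃]³) = 0.0498.
(0.386)²·(0.0288) / (([M])²·(1.90)³) = 0.0498
[M]² = 0.0126 ⇒ [M] = 0.112 mol L⁻¹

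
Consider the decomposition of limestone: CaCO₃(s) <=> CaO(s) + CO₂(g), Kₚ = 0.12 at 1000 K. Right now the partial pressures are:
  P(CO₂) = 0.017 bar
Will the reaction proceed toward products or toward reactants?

in the forward direction

(CaCO₃, CaO are pure solids — omitted from Qₚ.)
Qₚ = P(CO₂) = 0.017
Qₚ = 0.017 < Kₚ = 0.12, so the forward reaction proceeds.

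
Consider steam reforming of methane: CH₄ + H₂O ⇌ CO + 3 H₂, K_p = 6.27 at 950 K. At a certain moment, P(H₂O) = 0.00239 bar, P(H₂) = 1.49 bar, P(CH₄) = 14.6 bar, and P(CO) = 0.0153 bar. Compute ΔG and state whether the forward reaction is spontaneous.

Q_p = P(CO)·P(H₂)³ / (P(CH₄)·P(H₂O)) = (0.0153)·(1.49)³ / ((14.6)·(0.00239)) = 1.45
ΔG = RT ln(Q_p/K_p) = (8.314 J mol⁻¹ K⁻¹)(950 K) × ln(1.45/6.27)
   = (7.898 kJ/mol)(-1.464) = -11.6 kJ/mol
ΔG < 0, so the forward reaction is spontaneous (proceeds forward).

ΔG = -11.6 kJ/mol; the forward reaction is spontaneous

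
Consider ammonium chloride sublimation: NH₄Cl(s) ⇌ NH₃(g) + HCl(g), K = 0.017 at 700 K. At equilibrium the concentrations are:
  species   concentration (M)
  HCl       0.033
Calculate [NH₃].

[NH₃] = 0.52 M

(NH₄Cl is a pure solid — omitted from K.)
At equilibrium, K = [NH₃]·[HCl] = 0.017.
([NH₃])·(0.033) = 0.017
[NH₃] = 0.515 = 0.52 M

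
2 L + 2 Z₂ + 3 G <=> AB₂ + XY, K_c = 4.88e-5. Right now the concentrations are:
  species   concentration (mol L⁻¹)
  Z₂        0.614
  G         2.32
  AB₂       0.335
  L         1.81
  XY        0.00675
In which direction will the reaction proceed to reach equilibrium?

to the left

Q_c = [AB₂]·[XY] / ([L]²·[Z₂]²·[G]³) = (0.335)·(0.00675) / ((1.81)²·(0.614)²·(2.32)³) = 1.47e-4
Q_c = 1.47e-4 > K_c = 4.88e-5, so the reverse reaction proceeds.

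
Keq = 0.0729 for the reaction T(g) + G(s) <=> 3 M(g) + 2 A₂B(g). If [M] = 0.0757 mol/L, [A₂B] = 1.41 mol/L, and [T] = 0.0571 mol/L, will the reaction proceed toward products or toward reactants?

toward products

(G is a pure solid — omitted from Q.)
Q = [M]³·[A₂B]² / [T] = (0.0757)³·(1.41)² / (0.0571) = 0.0151
Q = 0.0151 < Keq = 0.0729, so the forward reaction proceeds.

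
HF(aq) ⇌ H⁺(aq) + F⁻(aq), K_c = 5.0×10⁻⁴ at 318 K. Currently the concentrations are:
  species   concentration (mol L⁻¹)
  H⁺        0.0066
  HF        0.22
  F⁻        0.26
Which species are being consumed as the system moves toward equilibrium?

Q_c = [H⁺]·[F⁻] / [HF] = (0.0066)·(0.26) / (0.22) = 0.0078
Q_c = 0.0078 > K_c = 5.0×10⁻⁴: net reverse reaction.

H⁺, F⁻ (products)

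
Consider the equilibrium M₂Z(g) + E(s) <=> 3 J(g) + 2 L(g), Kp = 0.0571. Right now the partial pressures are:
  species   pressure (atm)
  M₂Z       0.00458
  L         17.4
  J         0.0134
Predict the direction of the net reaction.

reverse (toward reactants)

(E is a pure solid — omitted from Qp.)
Qp = P(J)³·P(L)² / P(M₂Z) = (0.0134)³·(17.4)² / (0.00458) = 0.159
Qp = 0.159 > Kp = 0.0571, so the reverse reaction proceeds.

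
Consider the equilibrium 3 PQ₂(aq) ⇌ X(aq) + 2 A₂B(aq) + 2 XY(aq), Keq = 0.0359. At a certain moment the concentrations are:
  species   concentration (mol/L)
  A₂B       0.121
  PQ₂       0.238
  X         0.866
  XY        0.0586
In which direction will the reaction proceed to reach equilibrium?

toward products

Q = [X]·[A₂B]²·[XY]² / [PQ₂]³ = (0.866)·(0.121)²·(0.0586)² / (0.238)³ = 0.00323
Q = 0.00323 < Keq = 0.0359, so the forward reaction proceeds.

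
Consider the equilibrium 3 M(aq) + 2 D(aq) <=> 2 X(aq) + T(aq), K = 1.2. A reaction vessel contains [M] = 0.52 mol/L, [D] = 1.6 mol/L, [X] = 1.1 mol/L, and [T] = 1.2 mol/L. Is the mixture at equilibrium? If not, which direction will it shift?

Q = [X]²·[T] / ([M]³·[D]²) = (1.1)²·(1.2) / ((0.52)³·(1.6)²) = 4.0
Q = 4.0 > K = 1.2: net reverse reaction.

no; Q > K, reaction proceeds in reverse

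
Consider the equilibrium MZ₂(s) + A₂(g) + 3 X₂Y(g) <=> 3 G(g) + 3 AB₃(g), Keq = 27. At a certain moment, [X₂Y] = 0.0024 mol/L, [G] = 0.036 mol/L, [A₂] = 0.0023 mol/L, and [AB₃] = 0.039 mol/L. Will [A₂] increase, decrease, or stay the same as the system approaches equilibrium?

(MZ₂ is a pure solid — omitted from Q.)
Q = [G]³·[AB₃]³ / ([A₂]·[X₂Y]³) = (0.036)³·(0.039)³ / ((0.0023)·(0.0024)³) = 87
Q = 87 > Keq = 27: net reverse reaction.
A₂ is a reactant, so it increases.

increase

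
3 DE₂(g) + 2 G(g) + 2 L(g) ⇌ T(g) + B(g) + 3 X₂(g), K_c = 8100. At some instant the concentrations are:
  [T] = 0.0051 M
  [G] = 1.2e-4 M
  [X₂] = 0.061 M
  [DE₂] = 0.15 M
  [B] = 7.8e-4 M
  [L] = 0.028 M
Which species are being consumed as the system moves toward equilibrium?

T, B, X₂ (products)

Q_c = [T]·[B]·[X₂]³ / ([DE₂]³·[G]²·[L]²) = (0.0051)·(7.8e-4)·(0.061)³ / ((0.15)³·(1.2e-4)²·(0.028)²) = 24000
Q_c = 24000 > K_c = 8100: net reverse reaction.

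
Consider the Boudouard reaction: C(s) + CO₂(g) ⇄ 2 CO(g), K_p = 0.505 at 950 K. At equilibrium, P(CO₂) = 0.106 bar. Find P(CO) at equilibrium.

P(CO) = 0.231 bar

(C is a pure solid — omitted from K_p.)
At equilibrium, K_p = P(CO)² / P(CO₂) = 0.505.
(P(CO))² / (0.106) = 0.505
P(CO)² = 0.0535 ⇒ P(CO) = 0.231 bar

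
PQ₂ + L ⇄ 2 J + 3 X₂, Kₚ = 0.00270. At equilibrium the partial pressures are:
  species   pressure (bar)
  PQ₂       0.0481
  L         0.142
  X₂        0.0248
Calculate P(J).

P(J) = 1.10 bar

At equilibrium, Kₚ = P(J)²·P(X₂)³ / (P(PQ₂)·P(L)) = 0.00270.
(P(J))²·(0.0248)³ / ((0.0481)·(0.142)) = 0.00270
P(J)² = 1.21 ⇒ P(J) = 1.10 bar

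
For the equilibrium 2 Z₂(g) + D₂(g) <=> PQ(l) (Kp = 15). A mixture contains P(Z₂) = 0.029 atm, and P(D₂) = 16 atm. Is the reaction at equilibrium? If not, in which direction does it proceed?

(PQ is a pure liquid — omitted from Qp.)
Qp = 1 / (P(Z₂)²·P(D₂)) = 1 / ((0.029)²·(16)) = 74
Qp = 74 > Kp = 15, so the reverse reaction proceeds.

in the reverse direction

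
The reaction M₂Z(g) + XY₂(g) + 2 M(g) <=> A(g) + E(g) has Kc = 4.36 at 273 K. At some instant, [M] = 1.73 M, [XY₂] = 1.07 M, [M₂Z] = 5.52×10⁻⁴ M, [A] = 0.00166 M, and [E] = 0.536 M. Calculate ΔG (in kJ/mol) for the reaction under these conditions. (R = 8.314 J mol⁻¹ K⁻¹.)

Qc = [A]·[E] / ([M₂Z]·[XY₂]·[M]²) = (0.00166)·(0.536) / ((5.52×10⁻⁴)·(1.07)·(1.73)²) = 0.503
ΔG = RT ln(Qc/Kc) = (8.314 J mol⁻¹ K⁻¹)(273 K) × ln(0.503/4.36)
   = (2.270 kJ/mol)(-2.160) = -4.90 kJ/mol
ΔG < 0, so the forward reaction is spontaneous (proceeds forward).

ΔG = -4.90 kJ/mol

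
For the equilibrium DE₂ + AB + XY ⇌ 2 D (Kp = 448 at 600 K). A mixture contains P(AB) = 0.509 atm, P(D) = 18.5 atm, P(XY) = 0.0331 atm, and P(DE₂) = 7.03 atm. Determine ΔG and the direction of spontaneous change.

Qp = P(D)² / (P(DE₂)·P(AB)·P(XY)) = (18.5)² / ((7.03)·(0.509)·(0.0331)) = 2890
ΔG = RT ln(Qp/Kp) = (8.314 J mol⁻¹ K⁻¹)(600 K) × ln(2890/448)
   = (4.988 kJ/mol)(1.864) = 9.30 kJ/mol
ΔG > 0, so the forward reaction is non-spontaneous (proceeds in reverse).

ΔG = 9.30 kJ/mol; the forward reaction is non-spontaneous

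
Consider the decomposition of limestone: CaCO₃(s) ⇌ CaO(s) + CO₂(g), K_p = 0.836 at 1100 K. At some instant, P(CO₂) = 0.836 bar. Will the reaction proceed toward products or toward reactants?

at equilibrium

(CaCO₃, CaO are pure solids — omitted from Q_p.)
Q_p = P(CO₂) = 0.836
Q_p = 0.836 = K_p, so the system is already at equilibrium.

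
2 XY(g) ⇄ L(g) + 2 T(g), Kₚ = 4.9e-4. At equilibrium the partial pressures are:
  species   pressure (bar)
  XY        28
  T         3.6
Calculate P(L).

At equilibrium, Kₚ = P(L)·P(T)² / P(XY)² = 4.9e-4.
(P(L))·(3.6)² / (28)² = 4.9e-4
P(L) = 0.0296 = 0.030 bar

P(L) = 0.030 bar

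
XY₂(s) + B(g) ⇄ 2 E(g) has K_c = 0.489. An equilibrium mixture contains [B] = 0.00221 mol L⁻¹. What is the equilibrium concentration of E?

[E] = 0.0329 mol L⁻¹

(XY₂ is a pure solid — omitted from K_c.)
At equilibrium, K_c = [E]² / [B] = 0.489.
([E])² / (0.00221) = 0.489
[E]² = 0.00108 ⇒ [E] = 0.0329 mol L⁻¹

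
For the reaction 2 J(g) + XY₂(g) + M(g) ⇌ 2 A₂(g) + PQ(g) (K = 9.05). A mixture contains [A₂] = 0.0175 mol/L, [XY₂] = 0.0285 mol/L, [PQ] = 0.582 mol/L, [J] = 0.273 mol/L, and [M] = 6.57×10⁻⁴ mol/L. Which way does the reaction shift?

toward reactants

Q = [A₂]²·[PQ] / ([J]²·[XY₂]·[M]) = (0.0175)²·(0.582) / ((0.273)²·(0.0285)·(6.57×10⁻⁴)) = 128
Q = 128 > K = 9.05, so the reverse reaction proceeds.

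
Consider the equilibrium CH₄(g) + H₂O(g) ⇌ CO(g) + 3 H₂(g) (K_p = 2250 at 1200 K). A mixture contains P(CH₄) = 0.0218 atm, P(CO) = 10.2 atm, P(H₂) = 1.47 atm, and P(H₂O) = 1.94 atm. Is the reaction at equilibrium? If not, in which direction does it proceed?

Q_p = P(CO)·P(H₂)³ / (P(CH₄)·P(H₂O)) = (10.2)·(1.47)³ / ((0.0218)·(1.94)) = 766
Q_p = 766 < K_p = 2250, so the forward reaction proceeds.

to the right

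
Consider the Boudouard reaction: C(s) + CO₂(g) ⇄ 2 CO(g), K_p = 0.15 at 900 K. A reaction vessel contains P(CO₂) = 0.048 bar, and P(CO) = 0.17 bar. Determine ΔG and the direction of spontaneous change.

(C is a pure solid — omitted from Q_p.)
Q_p = P(CO)² / P(CO₂) = (0.17)² / (0.048) = 0.602
ΔG = RT ln(Q_p/K_p) = (8.314 J mol⁻¹ K⁻¹)(900 K) × ln(0.602/0.15)
   = (7.483 kJ/mol)(1.390) = 10.4 kJ/mol
ΔG > 0, so the forward reaction is non-spontaneous (proceeds in reverse).

ΔG = 10.4 kJ/mol; the forward reaction is non-spontaneous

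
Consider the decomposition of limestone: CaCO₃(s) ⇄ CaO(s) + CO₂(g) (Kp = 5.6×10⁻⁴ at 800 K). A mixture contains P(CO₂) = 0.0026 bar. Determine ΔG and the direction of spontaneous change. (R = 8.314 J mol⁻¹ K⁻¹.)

(CaCO₃, CaO are pure solids — omitted from Qp.)
Qp = P(CO₂) = 0.00260
ΔG = RT ln(Qp/Kp) = (8.314 J mol⁻¹ K⁻¹)(800 K) × ln(0.00260/5.6×10⁻⁴)
   = (6.651 kJ/mol)(1.535) = 10.2 kJ/mol
ΔG > 0, so the forward reaction is non-spontaneous (proceeds in reverse).

ΔG = 10.2 kJ/mol; the forward reaction is non-spontaneous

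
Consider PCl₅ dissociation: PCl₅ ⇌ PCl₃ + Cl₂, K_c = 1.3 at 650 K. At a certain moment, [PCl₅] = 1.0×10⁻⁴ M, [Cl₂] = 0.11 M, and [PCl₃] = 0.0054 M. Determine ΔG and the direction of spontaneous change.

ΔG = 8.21 kJ/mol; the forward reaction is non-spontaneous

Q_c = [PCl₃]·[Cl₂] / [PCl₅] = (0.0054)·(0.11) / (1.0×10⁻⁴) = 5.94
ΔG = RT ln(Q_c/K_c) = (8.314 J mol⁻¹ K⁻¹)(650 K) × ln(5.94/1.3)
   = (5.404 kJ/mol)(1.519) = 8.21 kJ/mol
ΔG > 0, so the forward reaction is non-spontaneous (proceeds in reverse).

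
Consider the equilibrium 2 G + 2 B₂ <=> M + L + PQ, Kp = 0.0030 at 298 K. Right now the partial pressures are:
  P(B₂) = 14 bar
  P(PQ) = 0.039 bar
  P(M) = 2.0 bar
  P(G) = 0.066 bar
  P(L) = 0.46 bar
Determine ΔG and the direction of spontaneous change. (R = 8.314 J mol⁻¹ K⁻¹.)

ΔG = 6.54 kJ/mol; the forward reaction is non-spontaneous

Qp = P(M)·P(L)·P(PQ) / (P(G)²·P(B₂)²) = (2.0)·(0.46)·(0.039) / ((0.066)²·(14)²) = 0.0420
ΔG = RT ln(Qp/Kp) = (8.314 J mol⁻¹ K⁻¹)(298 K) × ln(0.0420/0.0030)
   = (2.478 kJ/mol)(2.639) = 6.54 kJ/mol
ΔG > 0, so the forward reaction is non-spontaneous (proceeds in reverse).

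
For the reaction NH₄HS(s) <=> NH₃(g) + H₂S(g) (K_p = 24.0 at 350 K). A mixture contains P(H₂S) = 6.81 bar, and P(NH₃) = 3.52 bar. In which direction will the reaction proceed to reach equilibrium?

(NH₄HS is a pure solid — omitted from Q_p.)
Q_p = P(NH₃)·P(H₂S) = (3.52)·(6.81) = 24.0
Q_p = 24.0 = K_p, so the system is already at equilibrium.

neither direction; the system is at equilibrium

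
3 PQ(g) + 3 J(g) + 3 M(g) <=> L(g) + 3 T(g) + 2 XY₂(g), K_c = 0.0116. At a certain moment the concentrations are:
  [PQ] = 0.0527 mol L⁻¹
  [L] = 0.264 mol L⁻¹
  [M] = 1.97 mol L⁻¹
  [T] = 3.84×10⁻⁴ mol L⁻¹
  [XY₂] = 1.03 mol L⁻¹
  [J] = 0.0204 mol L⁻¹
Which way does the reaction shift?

to the right

Q_c = [L]·[T]³·[XY₂]² / ([PQ]³·[J]³·[M]³) = (0.264)·(3.84×10⁻⁴)³·(1.03)² / ((0.0527)³·(0.0204)³·(1.97)³) = 0.00167
Q_c = 0.00167 < K_c = 0.0116, so the forward reaction proceeds.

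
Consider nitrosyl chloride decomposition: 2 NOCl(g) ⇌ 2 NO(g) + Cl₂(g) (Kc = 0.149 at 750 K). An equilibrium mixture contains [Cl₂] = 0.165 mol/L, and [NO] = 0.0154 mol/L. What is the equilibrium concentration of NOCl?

[NOCl] = 0.0162 mol/L

At equilibrium, Kc = [NO]²·[Cl₂] / [NOCl]² = 0.149.
(0.0154)²·(0.165) / ([NOCl])² = 0.149
[NOCl]² = 2.63×10⁻⁴ ⇒ [NOCl] = 0.0162 mol/L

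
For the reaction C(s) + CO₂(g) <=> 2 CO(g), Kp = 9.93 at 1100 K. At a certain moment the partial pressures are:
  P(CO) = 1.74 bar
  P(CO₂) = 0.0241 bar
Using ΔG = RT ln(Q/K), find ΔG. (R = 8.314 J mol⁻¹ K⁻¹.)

(C is a pure solid — omitted from Qp.)
Qp = P(CO)² / P(CO₂) = (1.74)² / (0.0241) = 126
ΔG = RT ln(Qp/Kp) = (8.314 J mol⁻¹ K⁻¹)(1100 K) × ln(126/9.93)
   = (9.145 kJ/mol)(2.541) = 23.2 kJ/mol
ΔG > 0, so the forward reaction is non-spontaneous (proceeds in reverse).

ΔG = 23.2 kJ/mol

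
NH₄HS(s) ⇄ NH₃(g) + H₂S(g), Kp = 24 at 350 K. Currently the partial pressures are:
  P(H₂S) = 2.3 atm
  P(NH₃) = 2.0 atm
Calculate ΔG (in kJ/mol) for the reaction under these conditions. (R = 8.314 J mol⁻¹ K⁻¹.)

(NH₄HS is a pure solid — omitted from Qp.)
Qp = P(NH₃)·P(H₂S) = (2.0)·(2.3) = 4.60
ΔG = RT ln(Qp/Kp) = (8.314 J mol⁻¹ K⁻¹)(350 K) × ln(4.60/24)
   = (2.910 kJ/mol)(-1.652) = -4.81 kJ/mol
ΔG < 0, so the forward reaction is spontaneous (proceeds forward).

ΔG = -4.81 kJ/mol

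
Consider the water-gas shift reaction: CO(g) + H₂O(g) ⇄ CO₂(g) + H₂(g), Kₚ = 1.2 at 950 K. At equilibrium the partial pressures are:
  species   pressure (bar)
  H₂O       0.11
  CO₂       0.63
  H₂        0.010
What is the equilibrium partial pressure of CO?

At equilibrium, Kₚ = P(CO₂)·P(H₂) / (P(CO)·P(H₂O)) = 1.2.
(0.63)·(0.010) / ((P(CO))·(0.11)) = 1.2
P(CO) = 0.0477 = 0.048 bar

P(CO) = 0.048 bar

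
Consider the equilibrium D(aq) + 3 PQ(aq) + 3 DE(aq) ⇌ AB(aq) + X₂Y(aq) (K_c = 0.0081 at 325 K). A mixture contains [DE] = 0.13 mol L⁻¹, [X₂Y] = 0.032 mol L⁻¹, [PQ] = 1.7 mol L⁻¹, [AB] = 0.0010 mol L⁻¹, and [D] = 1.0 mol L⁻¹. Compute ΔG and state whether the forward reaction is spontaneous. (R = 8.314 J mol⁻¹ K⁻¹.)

ΔG = -2.72 kJ/mol; the forward reaction is spontaneous

Q_c = [AB]·[X₂Y] / ([D]·[PQ]³·[DE]³) = (0.0010)·(0.032) / ((1.0)·(1.7)³·(0.13)³) = 0.00296
ΔG = RT ln(Q_c/K_c) = (8.314 J mol⁻¹ K⁻¹)(325 K) × ln(0.00296/0.0081)
   = (2.702 kJ/mol)(-1.007) = -2.72 kJ/mol
ΔG < 0, so the forward reaction is spontaneous (proceeds forward).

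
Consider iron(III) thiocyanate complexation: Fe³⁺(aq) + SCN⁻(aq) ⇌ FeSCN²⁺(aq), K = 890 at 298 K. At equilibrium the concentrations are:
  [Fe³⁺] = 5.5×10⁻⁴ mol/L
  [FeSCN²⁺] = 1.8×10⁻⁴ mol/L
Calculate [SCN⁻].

At equilibrium, K = [FeSCN²⁺] / ([Fe³⁺]·[SCN⁻]) = 890.
(1.8×10⁻⁴) / ((5.5×10⁻⁴)·([SCN⁻])) = 890
[SCN⁻] = 3.68×10⁻⁴ = 3.7×10⁻⁴ mol/L

[SCN⁻] = 3.7×10⁻⁴ mol/L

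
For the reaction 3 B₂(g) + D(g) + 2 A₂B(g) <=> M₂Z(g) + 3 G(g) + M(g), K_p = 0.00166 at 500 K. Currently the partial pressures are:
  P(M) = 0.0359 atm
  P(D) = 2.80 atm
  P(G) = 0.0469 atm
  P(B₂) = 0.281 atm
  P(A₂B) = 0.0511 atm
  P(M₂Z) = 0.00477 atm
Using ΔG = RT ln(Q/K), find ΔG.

Q_p = P(M₂Z)·P(G)³·P(M) / (P(B₂)³·P(D)·P(A₂B)²) = (0.00477)·(0.0469)³·(0.0359) / ((0.281)³·(2.80)·(0.0511)²) = 1.09×10⁻⁴
ΔG = RT ln(Q_p/K_p) = (8.314 J mol⁻¹ K⁻¹)(500 K) × ln(1.09×10⁻⁴/0.00166)
   = (4.157 kJ/mol)(-2.723) = -11.3 kJ/mol
ΔG < 0, so the forward reaction is spontaneous (proceeds forward).

ΔG = -11.3 kJ/mol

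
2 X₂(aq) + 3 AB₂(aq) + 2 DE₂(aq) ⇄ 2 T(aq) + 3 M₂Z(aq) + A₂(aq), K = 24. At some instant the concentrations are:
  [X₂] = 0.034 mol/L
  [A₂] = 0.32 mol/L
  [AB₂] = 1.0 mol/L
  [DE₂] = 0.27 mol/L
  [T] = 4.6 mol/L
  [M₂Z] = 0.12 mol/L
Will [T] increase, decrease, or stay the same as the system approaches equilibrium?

Q = [T]²·[M₂Z]³·[A₂] / ([X₂]²·[AB₂]³·[DE₂]²) = (4.6)²·(0.12)³·(0.32) / ((0.034)²·(1.0)³·(0.27)²) = 140
Q = 140 > K = 24: net reverse reaction.
T is a product, so it decreases.

decrease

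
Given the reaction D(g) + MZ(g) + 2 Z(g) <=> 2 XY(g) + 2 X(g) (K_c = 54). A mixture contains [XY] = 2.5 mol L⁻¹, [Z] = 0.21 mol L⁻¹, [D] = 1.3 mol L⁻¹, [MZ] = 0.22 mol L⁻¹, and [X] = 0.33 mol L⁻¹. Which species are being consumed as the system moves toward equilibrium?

Q_c = [XY]²·[X]² / ([D]·[MZ]·[Z]²) = (2.5)²·(0.33)² / ((1.3)·(0.22)·(0.21)²) = 54
Q_c = 54 = K_c; the system is at equilibrium.

none (at equilibrium)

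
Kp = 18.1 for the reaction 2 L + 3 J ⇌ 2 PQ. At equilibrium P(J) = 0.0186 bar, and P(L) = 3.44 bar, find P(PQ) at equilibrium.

At equilibrium, Kp = P(PQ)² / (P(L)²·P(J)³) = 18.1.
(P(PQ))² / ((3.44)²·(0.0186)³) = 18.1
P(PQ)² = 0.00138 ⇒ P(PQ) = 0.0371 bar

P(PQ) = 0.0371 bar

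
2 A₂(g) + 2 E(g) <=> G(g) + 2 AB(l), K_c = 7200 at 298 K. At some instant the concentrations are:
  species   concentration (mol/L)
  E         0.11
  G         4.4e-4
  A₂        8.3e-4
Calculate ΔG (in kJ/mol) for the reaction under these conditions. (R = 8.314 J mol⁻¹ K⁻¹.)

ΔG = 4.94 kJ/mol

(AB is a pure liquid — omitted from Q_c.)
Q_c = [G] / ([A₂]²·[E]²) = (4.4e-4) / ((8.3e-4)²·(0.11)²) = 52800
ΔG = RT ln(Q_c/K_c) = (8.314 J mol⁻¹ K⁻¹)(298 K) × ln(52800/7200)
   = (2.478 kJ/mol)(1.992) = 4.94 kJ/mol
ΔG > 0, so the forward reaction is non-spontaneous (proceeds in reverse).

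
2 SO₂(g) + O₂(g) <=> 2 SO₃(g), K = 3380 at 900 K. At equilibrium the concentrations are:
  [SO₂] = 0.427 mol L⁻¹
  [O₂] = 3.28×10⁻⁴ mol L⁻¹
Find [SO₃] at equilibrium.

[SO₃] = 0.450 mol L⁻¹

At equilibrium, K = [SO₃]² / ([SO₂]²·[O₂]) = 3380.
([SO₃])² / ((0.427)²·(3.28×10⁻⁴)) = 3380
[SO₃]² = 0.202 ⇒ [SO₃] = 0.450 mol L⁻¹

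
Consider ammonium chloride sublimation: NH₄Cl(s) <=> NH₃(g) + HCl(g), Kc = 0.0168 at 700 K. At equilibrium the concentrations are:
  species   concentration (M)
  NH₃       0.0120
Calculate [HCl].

[HCl] = 1.40 M

(NH₄Cl is a pure solid — omitted from Kc.)
At equilibrium, Kc = [NH₃]·[HCl] = 0.0168.
(0.0120)·([HCl]) = 0.0168
[HCl] = 1.40 M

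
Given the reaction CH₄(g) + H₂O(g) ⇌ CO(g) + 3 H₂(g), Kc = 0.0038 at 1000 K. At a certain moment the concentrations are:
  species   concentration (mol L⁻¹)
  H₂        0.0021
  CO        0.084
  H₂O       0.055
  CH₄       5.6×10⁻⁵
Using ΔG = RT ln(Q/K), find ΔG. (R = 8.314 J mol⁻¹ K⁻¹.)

Qc = [CO]·[H₂]³ / ([CH₄]·[H₂O]) = (0.084)·(0.0021)³ / ((5.6×10⁻⁵)·(0.055)) = 2.53×10⁻⁴
ΔG = RT ln(Qc/Kc) = (8.314 J mol⁻¹ K⁻¹)(1000 K) × ln(2.53×10⁻⁴/0.0038)
   = (8.314 kJ/mol)(-2.709) = -22.5 kJ/mol
ΔG < 0, so the forward reaction is spontaneous (proceeds forward).

ΔG = -22.5 kJ/mol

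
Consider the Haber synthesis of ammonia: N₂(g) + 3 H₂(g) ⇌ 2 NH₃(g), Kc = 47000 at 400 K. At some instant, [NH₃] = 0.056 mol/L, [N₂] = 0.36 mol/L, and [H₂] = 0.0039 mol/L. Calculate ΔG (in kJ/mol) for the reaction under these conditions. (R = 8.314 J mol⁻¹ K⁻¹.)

ΔG = 3.79 kJ/mol

Qc = [NH₃]² / ([N₂]·[H₂]³) = (0.056)² / ((0.36)·(0.0039)³) = 1.47e5
ΔG = RT ln(Qc/Kc) = (8.314 J mol⁻¹ K⁻¹)(400 K) × ln(1.47e5/47000)
   = (3.326 kJ/mol)(1.140) = 3.79 kJ/mol
ΔG > 0, so the forward reaction is non-spontaneous (proceeds in reverse).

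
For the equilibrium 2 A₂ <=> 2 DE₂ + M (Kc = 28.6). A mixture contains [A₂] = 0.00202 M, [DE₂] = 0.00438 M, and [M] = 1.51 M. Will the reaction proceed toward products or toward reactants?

in the forward direction

Qc = [DE₂]²·[M] / [A₂]² = (0.00438)²·(1.51) / (0.00202)² = 7.10
Qc = 7.10 < Kc = 28.6, so the forward reaction proceeds.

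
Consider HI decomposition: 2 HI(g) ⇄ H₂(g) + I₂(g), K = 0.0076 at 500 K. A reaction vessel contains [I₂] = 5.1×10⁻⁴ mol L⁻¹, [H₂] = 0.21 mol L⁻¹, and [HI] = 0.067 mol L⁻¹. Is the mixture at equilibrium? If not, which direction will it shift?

no; Q > K, reaction proceeds in reverse

Q = [H₂]·[I₂] / [HI]² = (0.21)·(5.1×10⁻⁴) / (0.067)² = 0.024
Q = 0.024 > K = 0.0076: net reverse reaction.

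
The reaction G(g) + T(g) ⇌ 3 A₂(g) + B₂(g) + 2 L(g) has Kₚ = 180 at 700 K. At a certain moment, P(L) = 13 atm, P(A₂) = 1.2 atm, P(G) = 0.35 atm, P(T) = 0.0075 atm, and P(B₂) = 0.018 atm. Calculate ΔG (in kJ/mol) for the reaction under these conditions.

ΔG = 14.0 kJ/mol

Qₚ = P(A₂)³·P(B₂)·P(L)² / (P(G)·P(T)) = (1.2)³·(0.018)·(13)² / ((0.35)·(0.0075)) = 2000
ΔG = RT ln(Qₚ/Kₚ) = (8.314 J mol⁻¹ K⁻¹)(700 K) × ln(2000/180)
   = (5.820 kJ/mol)(2.408) = 14.0 kJ/mol
ΔG > 0, so the forward reaction is non-spontaneous (proceeds in reverse).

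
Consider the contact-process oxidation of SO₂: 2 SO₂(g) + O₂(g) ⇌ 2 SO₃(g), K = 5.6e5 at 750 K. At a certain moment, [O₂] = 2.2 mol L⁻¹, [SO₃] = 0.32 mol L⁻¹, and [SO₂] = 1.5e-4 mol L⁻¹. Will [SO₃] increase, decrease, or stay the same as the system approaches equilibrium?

Q = [SO₃]² / ([SO₂]²·[O₂]) = (0.32)² / ((1.5e-4)²·(2.2)) = 2.1e6
Q = 2.1e6 > K = 5.6e5: net reverse reaction.
SO₃ is a product, so it decreases.

decrease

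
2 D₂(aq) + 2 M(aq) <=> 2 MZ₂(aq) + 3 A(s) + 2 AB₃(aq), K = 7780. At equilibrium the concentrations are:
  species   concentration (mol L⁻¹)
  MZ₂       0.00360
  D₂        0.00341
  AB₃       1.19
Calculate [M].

[M] = 0.0142 mol L⁻¹

(A is a pure solid — omitted from K.)
At equilibrium, K = [MZ₂]²·[AB₃]² / ([D₂]²·[M]²) = 7780.
(0.00360)²·(1.19)² / ((0.00341)²·([M])²) = 7780
[M]² = 2.03×10⁻⁴ ⇒ [M] = 0.0142 mol L⁻¹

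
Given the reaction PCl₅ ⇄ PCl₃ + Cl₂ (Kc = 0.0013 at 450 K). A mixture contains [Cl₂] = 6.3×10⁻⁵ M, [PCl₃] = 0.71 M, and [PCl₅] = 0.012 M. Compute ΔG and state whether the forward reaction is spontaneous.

ΔG = 3.94 kJ/mol; the forward reaction is non-spontaneous

Qc = [PCl₃]·[Cl₂] / [PCl₅] = (0.71)·(6.3×10⁻⁵) / (0.012) = 0.00373
ΔG = RT ln(Qc/Kc) = (8.314 J mol⁻¹ K⁻¹)(450 K) × ln(0.00373/0.0013)
   = (3.741 kJ/mol)(1.054) = 3.94 kJ/mol
ΔG > 0, so the forward reaction is non-spontaneous (proceeds in reverse).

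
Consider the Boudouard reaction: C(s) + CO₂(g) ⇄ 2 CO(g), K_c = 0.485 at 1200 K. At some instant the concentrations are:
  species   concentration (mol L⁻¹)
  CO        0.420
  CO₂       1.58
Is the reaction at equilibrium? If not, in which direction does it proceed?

(C is a pure solid — omitted from Q_c.)
Q_c = [CO]² / [CO₂] = (0.420)² / (1.58) = 0.112
Q_c = 0.112 < K_c = 0.485, so the forward reaction proceeds.

to the right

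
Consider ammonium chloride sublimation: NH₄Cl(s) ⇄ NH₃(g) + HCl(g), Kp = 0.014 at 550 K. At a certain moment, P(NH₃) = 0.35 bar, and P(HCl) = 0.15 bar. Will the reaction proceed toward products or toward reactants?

(NH₄Cl is a pure solid — omitted from Qp.)
Qp = P(NH₃)·P(HCl) = (0.35)·(0.15) = 0.053
Qp = 0.053 > Kp = 0.014, so the reverse reaction proceeds.

in the reverse direction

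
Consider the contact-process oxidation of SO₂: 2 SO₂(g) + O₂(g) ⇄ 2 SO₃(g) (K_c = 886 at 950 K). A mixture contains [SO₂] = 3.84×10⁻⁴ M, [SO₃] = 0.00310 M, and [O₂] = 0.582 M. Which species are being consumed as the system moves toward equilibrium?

Q_c = [SO₃]² / ([SO₂]²·[O₂]) = (0.00310)² / ((3.84×10⁻⁴)²·(0.582)) = 112
Q_c = 112 < K_c = 886: net forward reaction.

SO₂, O₂ (reactants)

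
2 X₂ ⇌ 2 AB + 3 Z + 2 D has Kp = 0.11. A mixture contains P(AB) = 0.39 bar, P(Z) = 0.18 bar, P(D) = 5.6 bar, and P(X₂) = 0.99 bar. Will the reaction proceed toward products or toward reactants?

toward products

Qp = P(AB)²·P(Z)³·P(D)² / P(X₂)² = (0.39)²·(0.18)³·(5.6)² / (0.99)² = 0.028
Qp = 0.028 < Kp = 0.11, so the forward reaction proceeds.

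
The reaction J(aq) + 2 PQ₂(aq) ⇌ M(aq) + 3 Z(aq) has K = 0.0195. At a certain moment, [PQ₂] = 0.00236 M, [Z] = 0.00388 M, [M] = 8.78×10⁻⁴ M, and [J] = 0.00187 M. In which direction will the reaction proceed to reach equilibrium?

Q = [M]·[Z]³ / ([J]·[PQ₂]²) = (8.78×10⁻⁴)·(0.00388)³ / ((0.00187)·(0.00236)²) = 0.00492
Q = 0.00492 < K = 0.0195, so the forward reaction proceeds.

toward products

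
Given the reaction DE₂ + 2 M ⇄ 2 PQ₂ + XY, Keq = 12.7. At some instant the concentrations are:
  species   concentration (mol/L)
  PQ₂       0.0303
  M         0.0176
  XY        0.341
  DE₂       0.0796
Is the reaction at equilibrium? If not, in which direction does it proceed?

neither direction; the system is at equilibrium

Q = [PQ₂]²·[XY] / ([DE₂]·[M]²) = (0.0303)²·(0.341) / ((0.0796)·(0.0176)²) = 12.7
Q = 12.7 = Keq, so the system is already at equilibrium.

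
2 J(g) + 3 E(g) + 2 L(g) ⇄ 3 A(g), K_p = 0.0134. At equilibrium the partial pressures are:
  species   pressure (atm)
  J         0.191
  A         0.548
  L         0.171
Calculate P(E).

P(E) = 22.6 atm

At equilibrium, K_p = P(A)³ / (P(J)²·P(E)³·P(L)²) = 0.0134.
(0.548)³ / ((0.191)²·(P(E))³·(0.171)²) = 0.0134
P(E)³ = 11500 ⇒ P(E) = 22.6 atm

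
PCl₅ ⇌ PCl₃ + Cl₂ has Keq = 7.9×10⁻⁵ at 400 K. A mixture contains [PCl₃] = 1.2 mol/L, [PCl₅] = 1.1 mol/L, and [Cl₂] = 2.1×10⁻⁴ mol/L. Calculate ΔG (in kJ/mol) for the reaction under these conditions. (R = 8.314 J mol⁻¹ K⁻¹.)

ΔG = 3.54 kJ/mol

Q = [PCl₃]·[Cl₂] / [PCl₅] = (1.2)·(2.1×10⁻⁴) / (1.1) = 2.29×10⁻⁴
ΔG = RT ln(Q/Keq) = (8.314 J mol⁻¹ K⁻¹)(400 K) × ln(2.29×10⁻⁴/7.9×10⁻⁵)
   = (3.326 kJ/mol)(1.064) = 3.54 kJ/mol
ΔG > 0, so the forward reaction is non-spontaneous (proceeds in reverse).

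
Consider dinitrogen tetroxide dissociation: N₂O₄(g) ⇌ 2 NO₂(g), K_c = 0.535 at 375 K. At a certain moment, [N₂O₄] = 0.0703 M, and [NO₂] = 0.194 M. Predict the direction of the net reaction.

neither direction; the system is at equilibrium

Q_c = [NO₂]² / [N₂O₄] = (0.194)² / (0.0703) = 0.535
Q_c = 0.535 = K_c, so the system is already at equilibrium.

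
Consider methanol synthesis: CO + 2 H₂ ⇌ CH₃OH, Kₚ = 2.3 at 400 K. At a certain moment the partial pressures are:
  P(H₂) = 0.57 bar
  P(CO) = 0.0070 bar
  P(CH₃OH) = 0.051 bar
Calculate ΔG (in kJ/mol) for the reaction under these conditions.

ΔG = 7.57 kJ/mol

Qₚ = P(CH₃OH) / (P(CO)·P(H₂)²) = (0.051) / ((0.0070)·(0.57)²) = 22.4
ΔG = RT ln(Qₚ/Kₚ) = (8.314 J mol⁻¹ K⁻¹)(400 K) × ln(22.4/2.3)
   = (3.326 kJ/mol)(2.276) = 7.57 kJ/mol
ΔG > 0, so the forward reaction is non-spontaneous (proceeds in reverse).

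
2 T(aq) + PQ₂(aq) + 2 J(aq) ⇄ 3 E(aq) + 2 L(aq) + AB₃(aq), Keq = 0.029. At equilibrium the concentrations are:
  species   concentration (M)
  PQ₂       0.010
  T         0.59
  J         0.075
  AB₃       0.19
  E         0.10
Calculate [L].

At equilibrium, Keq = [E]³·[L]²·[AB₃] / ([T]²·[PQ₂]·[J]²) = 0.029.
(0.10)³·([L])²·(0.19) / ((0.59)²·(0.010)·(0.075)²) = 0.029
[L]² = 0.00299 ⇒ [L] = 0.055 M

[L] = 0.055 M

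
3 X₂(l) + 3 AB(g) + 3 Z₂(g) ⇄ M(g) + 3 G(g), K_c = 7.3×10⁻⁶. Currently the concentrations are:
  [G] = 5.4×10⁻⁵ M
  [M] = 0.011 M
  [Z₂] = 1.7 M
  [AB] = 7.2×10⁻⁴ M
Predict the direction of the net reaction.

toward products

(X₂ is a pure liquid — omitted from Q_c.)
Q_c = [M]·[G]³ / ([AB]³·[Z₂]³) = (0.011)·(5.4×10⁻⁵)³ / ((7.2×10⁻⁴)³·(1.7)³) = 9.4×10⁻⁷
Q_c = 9.4×10⁻⁷ < K_c = 7.3×10⁻⁶, so the forward reaction proceeds.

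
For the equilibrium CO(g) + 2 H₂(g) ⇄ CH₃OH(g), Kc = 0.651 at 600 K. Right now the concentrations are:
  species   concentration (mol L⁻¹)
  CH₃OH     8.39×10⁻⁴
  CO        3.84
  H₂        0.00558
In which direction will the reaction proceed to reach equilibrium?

Qc = [CH₃OH] / ([CO]·[H₂]²) = (8.39×10⁻⁴) / ((3.84)·(0.00558)²) = 7.02
Qc = 7.02 > Kc = 0.651, so the reverse reaction proceeds.

toward reactants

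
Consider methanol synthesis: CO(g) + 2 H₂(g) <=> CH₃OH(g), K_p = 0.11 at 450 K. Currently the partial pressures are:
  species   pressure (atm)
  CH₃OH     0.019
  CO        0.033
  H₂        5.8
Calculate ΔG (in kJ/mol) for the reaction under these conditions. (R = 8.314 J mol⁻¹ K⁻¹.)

ΔG = -6.96 kJ/mol

Q_p = P(CH₃OH) / (P(CO)·P(H₂)²) = (0.019) / ((0.033)·(5.8)²) = 0.0171
ΔG = RT ln(Q_p/K_p) = (8.314 J mol⁻¹ K⁻¹)(450 K) × ln(0.0171/0.11)
   = (3.741 kJ/mol)(-1.861) = -6.96 kJ/mol
ΔG < 0, so the forward reaction is spontaneous (proceeds forward).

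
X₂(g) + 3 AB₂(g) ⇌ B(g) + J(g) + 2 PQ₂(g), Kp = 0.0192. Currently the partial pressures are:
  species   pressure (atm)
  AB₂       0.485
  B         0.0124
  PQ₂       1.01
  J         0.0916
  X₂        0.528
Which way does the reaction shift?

Qp = P(B)·P(J)·P(PQ₂)² / (P(X₂)·P(AB₂)³) = (0.0124)·(0.0916)·(1.01)² / ((0.528)·(0.485)³) = 0.0192
Qp = 0.0192 = Kp, so the system is already at equilibrium.

no net change (already at equilibrium)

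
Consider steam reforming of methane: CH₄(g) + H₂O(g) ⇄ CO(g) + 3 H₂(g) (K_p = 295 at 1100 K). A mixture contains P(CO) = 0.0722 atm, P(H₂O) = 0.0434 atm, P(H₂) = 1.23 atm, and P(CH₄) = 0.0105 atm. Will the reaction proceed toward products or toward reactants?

no net change (already at equilibrium)

Q_p = P(CO)·P(H₂)³ / (P(CH₄)·P(H₂O)) = (0.0722)·(1.23)³ / ((0.0105)·(0.0434)) = 295
Q_p = 295 = K_p, so the system is already at equilibrium.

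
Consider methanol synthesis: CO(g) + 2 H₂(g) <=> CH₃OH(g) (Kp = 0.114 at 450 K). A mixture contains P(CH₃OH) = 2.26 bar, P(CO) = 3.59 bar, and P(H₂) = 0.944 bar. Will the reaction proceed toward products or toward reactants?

reverse (toward reactants)

Qp = P(CH₃OH) / (P(CO)·P(H₂)²) = (2.26) / ((3.59)·(0.944)²) = 0.706
Qp = 0.706 > Kp = 0.114, so the reverse reaction proceeds.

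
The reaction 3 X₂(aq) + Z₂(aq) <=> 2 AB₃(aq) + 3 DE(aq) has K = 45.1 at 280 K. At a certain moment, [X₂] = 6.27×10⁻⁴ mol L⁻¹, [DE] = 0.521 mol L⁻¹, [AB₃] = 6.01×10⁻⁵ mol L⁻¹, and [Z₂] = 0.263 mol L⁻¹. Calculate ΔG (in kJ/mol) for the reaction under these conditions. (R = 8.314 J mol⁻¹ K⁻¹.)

ΔG = -4.06 kJ/mol

Q = [AB₃]²·[DE]³ / ([X₂]³·[Z₂]) = (6.01×10⁻⁵)²·(0.521)³ / ((6.27×10⁻⁴)³·(0.263)) = 7.88
ΔG = RT ln(Q/K) = (8.314 J mol⁻¹ K⁻¹)(280 K) × ln(7.88/45.1)
   = (2.328 kJ/mol)(-1.745) = -4.06 kJ/mol
ΔG < 0, so the forward reaction is spontaneous (proceeds forward).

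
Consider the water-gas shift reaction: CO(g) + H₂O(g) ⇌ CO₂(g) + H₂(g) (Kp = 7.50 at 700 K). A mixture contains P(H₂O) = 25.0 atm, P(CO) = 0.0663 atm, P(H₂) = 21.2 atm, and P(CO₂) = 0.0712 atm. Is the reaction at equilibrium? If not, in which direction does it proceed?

Qp = P(CO₂)·P(H₂) / (P(CO)·P(H₂O)) = (0.0712)·(21.2) / ((0.0663)·(25.0)) = 0.911
Qp = 0.911 < Kp = 7.50, so the forward reaction proceeds.

in the forward direction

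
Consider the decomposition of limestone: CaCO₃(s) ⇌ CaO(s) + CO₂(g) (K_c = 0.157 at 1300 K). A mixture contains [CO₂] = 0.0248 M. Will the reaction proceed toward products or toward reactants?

(CaCO₃, CaO are pure solids — omitted from Q_c.)
Q_c = [CO₂] = 0.0248
Q_c = 0.0248 < K_c = 0.157, so the forward reaction proceeds.

to the right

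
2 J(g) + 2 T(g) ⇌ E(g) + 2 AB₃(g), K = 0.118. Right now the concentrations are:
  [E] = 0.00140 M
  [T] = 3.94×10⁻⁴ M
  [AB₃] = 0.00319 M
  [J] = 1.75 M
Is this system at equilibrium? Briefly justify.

no; Q < K, reaction proceeds forward

Q = [E]·[AB₃]² / ([J]²·[T]²) = (0.00140)·(0.00319)² / ((1.75)²·(3.94×10⁻⁴)²) = 0.0300
Q = 0.0300 < K = 0.118: net forward reaction.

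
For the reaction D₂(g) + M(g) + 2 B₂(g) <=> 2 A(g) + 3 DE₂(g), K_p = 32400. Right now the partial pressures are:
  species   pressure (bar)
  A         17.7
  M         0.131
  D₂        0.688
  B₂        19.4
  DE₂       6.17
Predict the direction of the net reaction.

toward products

Q_p = P(A)²·P(DE₂)³ / (P(D₂)·P(M)·P(B₂)²) = (17.7)²·(6.17)³ / ((0.688)·(0.131)·(19.4)²) = 2170
Q_p = 2170 < K_p = 32400, so the forward reaction proceeds.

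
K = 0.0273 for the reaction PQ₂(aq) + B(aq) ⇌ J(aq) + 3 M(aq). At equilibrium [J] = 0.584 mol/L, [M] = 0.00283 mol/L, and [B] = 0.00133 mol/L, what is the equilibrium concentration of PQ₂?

At equilibrium, K = [J]·[M]³ / ([PQ₂]·[B]) = 0.0273.
(0.584)·(0.00283)³ / (([PQ₂])·(0.00133)) = 0.0273
[PQ₂] = 3.65×10⁻⁴ mol/L

[PQ₂] = 3.65×10⁻⁴ mol/L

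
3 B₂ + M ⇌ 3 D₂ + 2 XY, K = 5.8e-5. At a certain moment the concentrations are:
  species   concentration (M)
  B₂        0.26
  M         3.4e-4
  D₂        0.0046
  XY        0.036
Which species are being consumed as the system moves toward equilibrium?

Q = [D₂]³·[XY]² / ([B₂]³·[M]) = (0.0046)³·(0.036)² / ((0.26)³·(3.4e-4)) = 2.1e-5
Q = 2.1e-5 < K = 5.8e-5: net forward reaction.

B₂, M (reactants)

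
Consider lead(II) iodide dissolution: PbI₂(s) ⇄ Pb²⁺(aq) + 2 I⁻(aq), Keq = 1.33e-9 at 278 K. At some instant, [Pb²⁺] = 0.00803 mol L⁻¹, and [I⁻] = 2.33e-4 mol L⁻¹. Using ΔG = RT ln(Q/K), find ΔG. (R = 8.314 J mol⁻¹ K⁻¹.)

ΔG = -2.58 kJ/mol

(PbI₂ is a pure solid — omitted from Q.)
Q = [Pb²⁺]·[I⁻]² = (0.00803)·(2.33e-4)² = 4.36e-10
ΔG = RT ln(Q/Keq) = (8.314 J mol⁻¹ K⁻¹)(278 K) × ln(4.36e-10/1.33e-9)
   = (2.311 kJ/mol)(-1.115) = -2.58 kJ/mol
ΔG < 0, so the forward reaction is spontaneous (proceeds forward).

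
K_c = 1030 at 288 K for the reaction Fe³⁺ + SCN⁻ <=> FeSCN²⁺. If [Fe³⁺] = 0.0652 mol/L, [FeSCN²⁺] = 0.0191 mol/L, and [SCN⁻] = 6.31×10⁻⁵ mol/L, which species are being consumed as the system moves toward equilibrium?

Q_c = [FeSCN²⁺] / ([Fe³⁺]·[SCN⁻]) = (0.0191) / ((0.0652)·(6.31×10⁻⁵)) = 4640
Q_c = 4640 > K_c = 1030: net reverse reaction.

FeSCN²⁺ (products)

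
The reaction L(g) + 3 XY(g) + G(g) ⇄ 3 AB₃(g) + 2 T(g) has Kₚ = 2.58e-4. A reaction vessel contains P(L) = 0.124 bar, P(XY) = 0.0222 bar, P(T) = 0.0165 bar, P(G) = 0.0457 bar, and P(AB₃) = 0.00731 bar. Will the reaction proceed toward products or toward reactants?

Qₚ = P(AB₃)³·P(T)² / (P(L)·P(XY)³·P(G)) = (0.00731)³·(0.0165)² / ((0.124)·(0.0222)³·(0.0457)) = 0.00172
Qₚ = 0.00172 > Kₚ = 2.58e-4, so the reverse reaction proceeds.

toward reactants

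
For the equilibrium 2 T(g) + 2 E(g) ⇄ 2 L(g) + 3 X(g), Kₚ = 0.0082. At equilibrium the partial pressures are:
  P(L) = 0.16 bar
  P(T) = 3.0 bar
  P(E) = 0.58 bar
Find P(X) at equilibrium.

At equilibrium, Kₚ = P(L)²·P(X)³ / (P(T)²·P(E)²) = 0.0082.
(0.16)²·(P(X))³ / ((3.0)²·(0.58)²) = 0.0082
P(X)³ = 0.970 ⇒ P(X) = 0.99 bar

P(X) = 0.99 bar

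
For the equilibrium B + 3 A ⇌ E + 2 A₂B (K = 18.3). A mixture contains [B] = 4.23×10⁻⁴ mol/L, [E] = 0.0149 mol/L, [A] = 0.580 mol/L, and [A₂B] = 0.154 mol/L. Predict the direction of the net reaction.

Q = [E]·[A₂B]² / ([B]·[A]³) = (0.0149)·(0.154)² / ((4.23×10⁻⁴)·(0.580)³) = 4.28
Q = 4.28 < K = 18.3, so the forward reaction proceeds.

forward (toward products)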